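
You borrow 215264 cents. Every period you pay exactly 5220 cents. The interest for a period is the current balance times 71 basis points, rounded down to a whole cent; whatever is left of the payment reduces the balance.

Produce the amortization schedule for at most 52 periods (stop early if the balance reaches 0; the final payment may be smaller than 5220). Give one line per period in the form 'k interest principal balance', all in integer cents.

1. interest=⌊215264·71/10000⌋=1528; principal=5220-1528=3692; balance=215264-3692=211572
2. interest=⌊211572·71/10000⌋=1502; principal=5220-1502=3718; balance=211572-3718=207854
3. interest=⌊207854·71/10000⌋=1475; principal=5220-1475=3745; balance=207854-3745=204109
4. interest=⌊204109·71/10000⌋=1449; principal=5220-1449=3771; balance=204109-3771=200338
5. interest=⌊200338·71/10000⌋=1422; principal=5220-1422=3798; balance=200338-3798=196540
6. interest=⌊196540·71/10000⌋=1395; principal=5220-1395=3825; balance=196540-3825=192715
7. interest=⌊192715·71/10000⌋=1368; principal=5220-1368=3852; balance=192715-3852=188863
8. interest=⌊188863·71/10000⌋=1340; principal=5220-1340=3880; balance=188863-3880=184983
9. interest=⌊184983·71/10000⌋=1313; principal=5220-1313=3907; balance=184983-3907=181076
10. interest=⌊181076·71/10000⌋=1285; principal=5220-1285=3935; balance=181076-3935=177141
11. interest=⌊177141·71/10000⌋=1257; principal=5220-1257=3963; balance=177141-3963=173178
12. interest=⌊173178·71/10000⌋=1229; principal=5220-1229=3991; balance=173178-3991=169187
13. interest=⌊169187·71/10000⌋=1201; principal=5220-1201=4019; balance=169187-4019=165168
14. interest=⌊165168·71/10000⌋=1172; principal=5220-1172=4048; balance=165168-4048=161120
15. interest=⌊161120·71/10000⌋=1143; principal=5220-1143=4077; balance=161120-4077=157043
16. interest=⌊157043·71/10000⌋=1115; principal=5220-1115=4105; balance=157043-4105=152938
17. interest=⌊152938·71/10000⌋=1085; principal=5220-1085=4135; balance=152938-4135=148803
18. interest=⌊148803·71/10000⌋=1056; principal=5220-1056=4164; balance=148803-4164=144639
19. interest=⌊144639·71/10000⌋=1026; principal=5220-1026=4194; balance=144639-4194=140445
20. interest=⌊140445·71/10000⌋=997; principal=5220-997=4223; balance=140445-4223=136222
21. interest=⌊136222·71/10000⌋=967; principal=5220-967=4253; balance=136222-4253=131969
22. interest=⌊131969·71/10000⌋=936; principal=5220-936=4284; balance=131969-4284=127685
23. interest=⌊127685·71/10000⌋=906; principal=5220-906=4314; balance=127685-4314=123371
24. interest=⌊123371·71/10000⌋=875; principal=5220-875=4345; balance=123371-4345=119026
25. interest=⌊119026·71/10000⌋=845; principal=5220-845=4375; balance=119026-4375=114651
26. interest=⌊114651·71/10000⌋=814; principal=5220-814=4406; balance=114651-4406=110245
27. interest=⌊110245·71/10000⌋=782; principal=5220-782=4438; balance=110245-4438=105807
28. interest=⌊105807·71/10000⌋=751; principal=5220-751=4469; balance=105807-4469=101338
29. interest=⌊101338·71/10000⌋=719; principal=5220-719=4501; balance=101338-4501=96837
30. interest=⌊96837·71/10000⌋=687; principal=5220-687=4533; balance=96837-4533=92304
31. interest=⌊92304·71/10000⌋=655; principal=5220-655=4565; balance=92304-4565=87739
32. interest=⌊87739·71/10000⌋=622; principal=5220-622=4598; balance=87739-4598=83141
33. interest=⌊83141·71/10000⌋=590; principal=5220-590=4630; balance=83141-4630=78511
34. interest=⌊78511·71/10000⌋=557; principal=5220-557=4663; balance=78511-4663=73848
35. interest=⌊73848·71/10000⌋=524; principal=5220-524=4696; balance=73848-4696=69152
36. interest=⌊69152·71/10000⌋=490; principal=5220-490=4730; balance=69152-4730=64422
37. interest=⌊64422·71/10000⌋=457; principal=5220-457=4763; balance=64422-4763=59659
38. interest=⌊59659·71/10000⌋=423; principal=5220-423=4797; balance=59659-4797=54862
39. interest=⌊54862·71/10000⌋=389; principal=5220-389=4831; balance=54862-4831=50031
40. interest=⌊50031·71/10000⌋=355; principal=5220-355=4865; balance=50031-4865=45166
41. interest=⌊45166·71/10000⌋=320; principal=5220-320=4900; balance=45166-4900=40266
42. interest=⌊40266·71/10000⌋=285; principal=5220-285=4935; balance=40266-4935=35331
43. interest=⌊35331·71/10000⌋=250; principal=5220-250=4970; balance=35331-4970=30361
44. interest=⌊30361·71/10000⌋=215; principal=5220-215=5005; balance=30361-5005=25356
45. interest=⌊25356·71/10000⌋=180; principal=5220-180=5040; balance=25356-5040=20316
46. interest=⌊20316·71/10000⌋=144; principal=5220-144=5076; balance=20316-5076=15240
47. interest=⌊15240·71/10000⌋=108; principal=5220-108=5112; balance=15240-5112=10128
48. interest=⌊10128·71/10000⌋=71; principal=5220-71=5149; balance=10128-5149=4979
49. interest=⌊4979·71/10000⌋=35; principal=min(5220-35,4979)=4979; balance=4979-4979=0

1 1528 3692 211572
2 1502 3718 207854
3 1475 3745 204109
4 1449 3771 200338
5 1422 3798 196540
6 1395 3825 192715
7 1368 3852 188863
8 1340 3880 184983
9 1313 3907 181076
10 1285 3935 177141
11 1257 3963 173178
12 1229 3991 169187
13 1201 4019 165168
14 1172 4048 161120
15 1143 4077 157043
16 1115 4105 152938
17 1085 4135 148803
18 1056 4164 144639
19 1026 4194 140445
20 997 4223 136222
21 967 4253 131969
22 936 4284 127685
23 906 4314 123371
24 875 4345 119026
25 845 4375 114651
26 814 4406 110245
27 782 4438 105807
28 751 4469 101338
29 719 4501 96837
30 687 4533 92304
31 655 4565 87739
32 622 4598 83141
33 590 4630 78511
34 557 4663 73848
35 524 4696 69152
36 490 4730 64422
37 457 4763 59659
38 423 4797 54862
39 389 4831 50031
40 355 4865 45166
41 320 4900 40266
42 285 4935 35331
43 250 4970 30361
44 215 5005 25356
45 180 5040 20316
46 144 5076 15240
47 108 5112 10128
48 71 5149 4979
49 35 4979 0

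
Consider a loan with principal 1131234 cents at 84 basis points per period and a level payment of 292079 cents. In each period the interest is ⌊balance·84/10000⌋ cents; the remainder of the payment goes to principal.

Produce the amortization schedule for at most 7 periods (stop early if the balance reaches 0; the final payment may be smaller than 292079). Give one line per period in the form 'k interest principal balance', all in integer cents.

1 9502 282577 848657
2 7128 284951 563706
3 4735 287344 276362
4 2321 276362 0

1. interest=⌊1131234·84/10000⌋=9502; principal=292079-9502=282577; balance=1131234-282577=848657
2. interest=⌊848657·84/10000⌋=7128; principal=292079-7128=284951; balance=848657-284951=563706
3. interest=⌊563706·84/10000⌋=4735; principal=292079-4735=287344; balance=563706-287344=276362
4. interest=⌊276362·84/10000⌋=2321; principal=min(292079-2321,276362)=276362; balance=276362-276362=0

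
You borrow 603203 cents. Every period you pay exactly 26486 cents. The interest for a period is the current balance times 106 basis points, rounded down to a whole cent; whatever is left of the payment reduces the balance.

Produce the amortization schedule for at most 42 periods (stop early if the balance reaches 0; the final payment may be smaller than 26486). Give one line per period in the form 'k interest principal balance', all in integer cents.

1 6393 20093 583110
2 6180 20306 562804
3 5965 20521 542283
4 5748 20738 521545
5 5528 20958 500587
6 5306 21180 479407
7 5081 21405 458002
8 4854 21632 436370
9 4625 21861 414509
10 4393 22093 392416
11 4159 22327 370089
12 3922 22564 347525
13 3683 22803 324722
14 3442 23044 301678
15 3197 23289 278389
16 2950 23536 254853
17 2701 23785 231068
18 2449 24037 207031
19 2194 24292 182739
20 1937 24549 158190
21 1676 24810 133380
22 1413 25073 108307
23 1148 25338 82969
24 879 25607 57362
25 608 25878 31484
26 333 26153 5331
27 56 5331 0

1. interest=⌊603203·106/10000⌋=6393; principal=26486-6393=20093; balance=603203-20093=583110
2. interest=⌊583110·106/10000⌋=6180; principal=26486-6180=20306; balance=583110-20306=562804
3. interest=⌊562804·106/10000⌋=5965; principal=26486-5965=20521; balance=562804-20521=542283
4. interest=⌊542283·106/10000⌋=5748; principal=26486-5748=20738; balance=542283-20738=521545
5. interest=⌊521545·106/10000⌋=5528; principal=26486-5528=20958; balance=521545-20958=500587
6. interest=⌊500587·106/10000⌋=5306; principal=26486-5306=21180; balance=500587-21180=479407
7. interest=⌊479407·106/10000⌋=5081; principal=26486-5081=21405; balance=479407-21405=458002
8. interest=⌊458002·106/10000⌋=4854; principal=26486-4854=21632; balance=458002-21632=436370
9. interest=⌊436370·106/10000⌋=4625; principal=26486-4625=21861; balance=436370-21861=414509
10. interest=⌊414509·106/10000⌋=4393; principal=26486-4393=22093; balance=414509-22093=392416
11. interest=⌊392416·106/10000⌋=4159; principal=26486-4159=22327; balance=392416-22327=370089
12. interest=⌊370089·106/10000⌋=3922; principal=26486-3922=22564; balance=370089-22564=347525
13. interest=⌊347525·106/10000⌋=3683; principal=26486-3683=22803; balance=347525-22803=324722
14. interest=⌊324722·106/10000⌋=3442; principal=26486-3442=23044; balance=324722-23044=301678
15. interest=⌊301678·106/10000⌋=3197; principal=26486-3197=23289; balance=301678-23289=278389
16. interest=⌊278389·106/10000⌋=2950; principal=26486-2950=23536; balance=278389-23536=254853
17. interest=⌊254853·106/10000⌋=2701; principal=26486-2701=23785; balance=254853-23785=231068
18. interest=⌊231068·106/10000⌋=2449; principal=26486-2449=24037; balance=231068-24037=207031
19. interest=⌊207031·106/10000⌋=2194; principal=26486-2194=24292; balance=207031-24292=182739
20. interest=⌊182739·106/10000⌋=1937; principal=26486-1937=24549; balance=182739-24549=158190
21. interest=⌊158190·106/10000⌋=1676; principal=26486-1676=24810; balance=158190-24810=133380
22. interest=⌊133380·106/10000⌋=1413; principal=26486-1413=25073; balance=133380-25073=108307
23. interest=⌊108307·106/10000⌋=1148; principal=26486-1148=25338; balance=108307-25338=82969
24. interest=⌊82969·106/10000⌋=879; principal=26486-879=25607; balance=82969-25607=57362
25. interest=⌊57362·106/10000⌋=608; principal=26486-608=25878; balance=57362-25878=31484
26. interest=⌊31484·106/10000⌋=333; principal=26486-333=26153; balance=31484-26153=5331
27. interest=⌊5331·106/10000⌋=56; principal=min(26486-56,5331)=5331; balance=5331-5331=0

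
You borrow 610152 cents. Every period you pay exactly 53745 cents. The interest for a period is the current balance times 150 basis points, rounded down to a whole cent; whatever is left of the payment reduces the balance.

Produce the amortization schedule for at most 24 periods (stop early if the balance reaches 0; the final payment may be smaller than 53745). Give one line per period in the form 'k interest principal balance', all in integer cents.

1 9152 44593 565559
2 8483 45262 520297
3 7804 45941 474356
4 7115 46630 427726
5 6415 47330 380396
6 5705 48040 332356
7 4985 48760 283596
8 4253 49492 234104
9 3511 50234 183870
10 2758 50987 132883
11 1993 51752 81131
12 1216 52529 28602
13 429 28602 0

1. interest=⌊610152·150/10000⌋=9152; principal=53745-9152=44593; balance=610152-44593=565559
2. interest=⌊565559·150/10000⌋=8483; principal=53745-8483=45262; balance=565559-45262=520297
3. interest=⌊520297·150/10000⌋=7804; principal=53745-7804=45941; balance=520297-45941=474356
4. interest=⌊474356·150/10000⌋=7115; principal=53745-7115=46630; balance=474356-46630=427726
5. interest=⌊427726·150/10000⌋=6415; principal=53745-6415=47330; balance=427726-47330=380396
6. interest=⌊380396·150/10000⌋=5705; principal=53745-5705=48040; balance=380396-48040=332356
7. interest=⌊332356·150/10000⌋=4985; principal=53745-4985=48760; balance=332356-48760=283596
8. interest=⌊283596·150/10000⌋=4253; principal=53745-4253=49492; balance=283596-49492=234104
9. interest=⌊234104·150/10000⌋=3511; principal=53745-3511=50234; balance=234104-50234=183870
10. interest=⌊183870·150/10000⌋=2758; principal=53745-2758=50987; balance=183870-50987=132883
11. interest=⌊132883·150/10000⌋=1993; principal=53745-1993=51752; balance=132883-51752=81131
12. interest=⌊81131·150/10000⌋=1216; principal=53745-1216=52529; balance=81131-52529=28602
13. interest=⌊28602·150/10000⌋=429; principal=min(53745-429,28602)=28602; balance=28602-28602=0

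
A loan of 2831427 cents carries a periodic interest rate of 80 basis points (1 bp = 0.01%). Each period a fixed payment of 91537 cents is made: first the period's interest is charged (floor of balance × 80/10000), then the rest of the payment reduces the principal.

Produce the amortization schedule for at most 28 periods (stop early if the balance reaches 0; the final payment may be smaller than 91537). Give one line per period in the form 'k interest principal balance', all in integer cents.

1 22651 68886 2762541
2 22100 69437 2693104
3 21544 69993 2623111
4 20984 70553 2552558
5 20420 71117 2481441
6 19851 71686 2409755
7 19278 72259 2337496
8 18699 72838 2264658
9 18117 73420 2191238
10 17529 74008 2117230
11 16937 74600 2042630
12 16341 75196 1967434
13 15739 75798 1891636
14 15133 76404 1815232
15 14521 77016 1738216
16 13905 77632 1660584
17 13284 78253 1582331
18 12658 78879 1503452
19 12027 79510 1423942
20 11391 80146 1343796
21 10750 80787 1263009
22 10104 81433 1181576
23 9452 82085 1099491
24 8795 82742 1016749
25 8133 83404 933345
26 7466 84071 849274
27 6794 84743 764531
28 6116 85421 679110

1. interest=⌊2831427·80/10000⌋=22651; principal=91537-22651=68886; balance=2831427-68886=2762541
2. interest=⌊2762541·80/10000⌋=22100; principal=91537-22100=69437; balance=2762541-69437=2693104
3. interest=⌊2693104·80/10000⌋=21544; principal=91537-21544=69993; balance=2693104-69993=2623111
4. interest=⌊2623111·80/10000⌋=20984; principal=91537-20984=70553; balance=2623111-70553=2552558
5. interest=⌊2552558·80/10000⌋=20420; principal=91537-20420=71117; balance=2552558-71117=2481441
6. interest=⌊2481441·80/10000⌋=19851; principal=91537-19851=71686; balance=2481441-71686=2409755
7. interest=⌊2409755·80/10000⌋=19278; principal=91537-19278=72259; balance=2409755-72259=2337496
8. interest=⌊2337496·80/10000⌋=18699; principal=91537-18699=72838; balance=2337496-72838=2264658
9. interest=⌊2264658·80/10000⌋=18117; principal=91537-18117=73420; balance=2264658-73420=2191238
10. interest=⌊2191238·80/10000⌋=17529; principal=91537-17529=74008; balance=2191238-74008=2117230
11. interest=⌊2117230·80/10000⌋=16937; principal=91537-16937=74600; balance=2117230-74600=2042630
12. interest=⌊2042630·80/10000⌋=16341; principal=91537-16341=75196; balance=2042630-75196=1967434
13. interest=⌊1967434·80/10000⌋=15739; principal=91537-15739=75798; balance=1967434-75798=1891636
14. interest=⌊1891636·80/10000⌋=15133; principal=91537-15133=76404; balance=1891636-76404=1815232
15. interest=⌊1815232·80/10000⌋=14521; principal=91537-14521=77016; balance=1815232-77016=1738216
16. interest=⌊1738216·80/10000⌋=13905; principal=91537-13905=77632; balance=1738216-77632=1660584
17. interest=⌊1660584·80/10000⌋=13284; principal=91537-13284=78253; balance=1660584-78253=1582331
18. interest=⌊1582331·80/10000⌋=12658; principal=91537-12658=78879; balance=1582331-78879=1503452
19. interest=⌊1503452·80/10000⌋=12027; principal=91537-12027=79510; balance=1503452-79510=1423942
20. interest=⌊1423942·80/10000⌋=11391; principal=91537-11391=80146; balance=1423942-80146=1343796
21. interest=⌊1343796·80/10000⌋=10750; principal=91537-10750=80787; balance=1343796-80787=1263009
22. interest=⌊1263009·80/10000⌋=10104; principal=91537-10104=81433; balance=1263009-81433=1181576
23. interest=⌊1181576·80/10000⌋=9452; principal=91537-9452=82085; balance=1181576-82085=1099491
24. interest=⌊1099491·80/10000⌋=8795; principal=91537-8795=82742; balance=1099491-82742=1016749
25. interest=⌊1016749·80/10000⌋=8133; principal=91537-8133=83404; balance=1016749-83404=933345
26. interest=⌊933345·80/10000⌋=7466; principal=91537-7466=84071; balance=933345-84071=849274
27. interest=⌊849274·80/10000⌋=6794; principal=91537-6794=84743; balance=849274-84743=764531
28. interest=⌊764531·80/10000⌋=6116; principal=91537-6116=85421; balance=764531-85421=679110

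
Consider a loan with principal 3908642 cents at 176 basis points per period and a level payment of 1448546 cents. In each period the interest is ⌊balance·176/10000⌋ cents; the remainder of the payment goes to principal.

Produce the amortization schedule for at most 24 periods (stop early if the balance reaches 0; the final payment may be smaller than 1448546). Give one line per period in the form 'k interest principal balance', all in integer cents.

1. interest=⌊3908642·176/10000⌋=68792; principal=1448546-68792=1379754; balance=3908642-1379754=2528888
2. interest=⌊2528888·176/10000⌋=44508; principal=1448546-44508=1404038; balance=2528888-1404038=1124850
3. interest=⌊1124850·176/10000⌋=19797; principal=min(1448546-19797,1124850)=1124850; balance=1124850-1124850=0

1 68792 1379754 2528888
2 44508 1404038 1124850
3 19797 1124850 0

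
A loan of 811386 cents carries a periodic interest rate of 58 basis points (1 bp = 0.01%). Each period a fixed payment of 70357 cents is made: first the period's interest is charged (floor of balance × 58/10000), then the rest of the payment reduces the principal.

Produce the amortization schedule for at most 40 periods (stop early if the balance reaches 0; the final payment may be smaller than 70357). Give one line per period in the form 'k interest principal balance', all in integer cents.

1 4706 65651 745735
2 4325 66032 679703
3 3942 66415 613288
4 3557 66800 546488
5 3169 67188 479300
6 2779 67578 411722
7 2387 67970 343752
8 1993 68364 275388
9 1597 68760 206628
10 1198 69159 137469
11 797 69560 67909
12 393 67909 0

1. interest=⌊811386·58/10000⌋=4706; principal=70357-4706=65651; balance=811386-65651=745735
2. interest=⌊745735·58/10000⌋=4325; principal=70357-4325=66032; balance=745735-66032=679703
3. interest=⌊679703·58/10000⌋=3942; principal=70357-3942=66415; balance=679703-66415=613288
4. interest=⌊613288·58/10000⌋=3557; principal=70357-3557=66800; balance=613288-66800=546488
5. interest=⌊546488·58/10000⌋=3169; principal=70357-3169=67188; balance=546488-67188=479300
6. interest=⌊479300·58/10000⌋=2779; principal=70357-2779=67578; balance=479300-67578=411722
7. interest=⌊411722·58/10000⌋=2387; principal=70357-2387=67970; balance=411722-67970=343752
8. interest=⌊343752·58/10000⌋=1993; principal=70357-1993=68364; balance=343752-68364=275388
9. interest=⌊275388·58/10000⌋=1597; principal=70357-1597=68760; balance=275388-68760=206628
10. interest=⌊206628·58/10000⌋=1198; principal=70357-1198=69159; balance=206628-69159=137469
11. interest=⌊137469·58/10000⌋=797; principal=70357-797=69560; balance=137469-69560=67909
12. interest=⌊67909·58/10000⌋=393; principal=min(70357-393,67909)=67909; balance=67909-67909=0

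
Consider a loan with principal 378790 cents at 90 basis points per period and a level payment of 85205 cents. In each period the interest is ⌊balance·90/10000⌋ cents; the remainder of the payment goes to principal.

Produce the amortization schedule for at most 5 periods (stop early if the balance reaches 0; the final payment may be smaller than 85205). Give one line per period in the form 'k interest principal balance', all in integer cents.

1. interest=⌊378790·90/10000⌋=3409; principal=85205-3409=81796; balance=378790-81796=296994
2. interest=⌊296994·90/10000⌋=2672; principal=85205-2672=82533; balance=296994-82533=214461
3. interest=⌊214461·90/10000⌋=1930; principal=85205-1930=83275; balance=214461-83275=131186
4. interest=⌊131186·90/10000⌋=1180; principal=85205-1180=84025; balance=131186-84025=47161
5. interest=⌊47161·90/10000⌋=424; principal=min(85205-424,47161)=47161; balance=47161-47161=0

1 3409 81796 296994
2 2672 82533 214461
3 1930 83275 131186
4 1180 84025 47161
5 424 47161 0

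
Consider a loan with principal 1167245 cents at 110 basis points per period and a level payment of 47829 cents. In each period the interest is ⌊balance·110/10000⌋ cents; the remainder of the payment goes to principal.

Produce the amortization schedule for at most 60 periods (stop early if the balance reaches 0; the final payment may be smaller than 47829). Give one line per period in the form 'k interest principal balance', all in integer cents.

1 12839 34990 1132255
2 12454 35375 1096880
3 12065 35764 1061116
4 11672 36157 1024959
5 11274 36555 988404
6 10872 36957 951447
7 10465 37364 914083
8 10054 37775 876308
9 9639 38190 838118
10 9219 38610 799508
11 8794 39035 760473
12 8365 39464 721009
13 7931 39898 681111
14 7492 40337 640774
15 7048 40781 599993
16 6599 41230 558763
17 6146 41683 517080
18 5687 42142 474938
19 5224 42605 432333
20 4755 43074 389259
21 4281 43548 345711
22 3802 44027 301684
23 3318 44511 257173
24 2828 45001 212172
25 2333 45496 166676
26 1833 45996 120680
27 1327 46502 74178
28 815 47014 27164
29 298 27164 0

1. interest=⌊1167245·110/10000⌋=12839; principal=47829-12839=34990; balance=1167245-34990=1132255
2. interest=⌊1132255·110/10000⌋=12454; principal=47829-12454=35375; balance=1132255-35375=1096880
3. interest=⌊1096880·110/10000⌋=12065; principal=47829-12065=35764; balance=1096880-35764=1061116
4. interest=⌊1061116·110/10000⌋=11672; principal=47829-11672=36157; balance=1061116-36157=1024959
5. interest=⌊1024959·110/10000⌋=11274; principal=47829-11274=36555; balance=1024959-36555=988404
6. interest=⌊988404·110/10000⌋=10872; principal=47829-10872=36957; balance=988404-36957=951447
7. interest=⌊951447·110/10000⌋=10465; principal=47829-10465=37364; balance=951447-37364=914083
8. interest=⌊914083·110/10000⌋=10054; principal=47829-10054=37775; balance=914083-37775=876308
9. interest=⌊876308·110/10000⌋=9639; principal=47829-9639=38190; balance=876308-38190=838118
10. interest=⌊838118·110/10000⌋=9219; principal=47829-9219=38610; balance=838118-38610=799508
11. interest=⌊799508·110/10000⌋=8794; principal=47829-8794=39035; balance=799508-39035=760473
12. interest=⌊760473·110/10000⌋=8365; principal=47829-8365=39464; balance=760473-39464=721009
13. interest=⌊721009·110/10000⌋=7931; principal=47829-7931=39898; balance=721009-39898=681111
14. interest=⌊681111·110/10000⌋=7492; principal=47829-7492=40337; balance=681111-40337=640774
15. interest=⌊640774·110/10000⌋=7048; principal=47829-7048=40781; balance=640774-40781=599993
16. interest=⌊599993·110/10000⌋=6599; principal=47829-6599=41230; balance=599993-41230=558763
17. interest=⌊558763·110/10000⌋=6146; principal=47829-6146=41683; balance=558763-41683=517080
18. interest=⌊517080·110/10000⌋=5687; principal=47829-5687=42142; balance=517080-42142=474938
19. interest=⌊474938·110/10000⌋=5224; principal=47829-5224=42605; balance=474938-42605=432333
20. interest=⌊432333·110/10000⌋=4755; principal=47829-4755=43074; balance=432333-43074=389259
21. interest=⌊389259·110/10000⌋=4281; principal=47829-4281=43548; balance=389259-43548=345711
22. interest=⌊345711·110/10000⌋=3802; principal=47829-3802=44027; balance=345711-44027=301684
23. interest=⌊301684·110/10000⌋=3318; principal=47829-3318=44511; balance=301684-44511=257173
24. interest=⌊257173·110/10000⌋=2828; principal=47829-2828=45001; balance=257173-45001=212172
25. interest=⌊212172·110/10000⌋=2333; principal=47829-2333=45496; balance=212172-45496=166676
26. interest=⌊166676·110/10000⌋=1833; principal=47829-1833=45996; balance=166676-45996=120680
27. interest=⌊120680·110/10000⌋=1327; principal=47829-1327=46502; balance=120680-46502=74178
28. interest=⌊74178·110/10000⌋=815; principal=47829-815=47014; balance=74178-47014=27164
29. interest=⌊27164·110/10000⌋=298; principal=min(47829-298,27164)=27164; balance=27164-27164=0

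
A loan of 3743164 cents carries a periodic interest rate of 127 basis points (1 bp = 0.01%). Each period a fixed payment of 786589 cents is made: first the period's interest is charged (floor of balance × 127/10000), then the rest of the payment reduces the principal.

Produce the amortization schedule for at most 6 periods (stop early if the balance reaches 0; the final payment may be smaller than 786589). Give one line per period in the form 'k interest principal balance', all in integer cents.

1. interest=⌊3743164·127/10000⌋=47538; principal=786589-47538=739051; balance=3743164-739051=3004113
2. interest=⌊3004113·127/10000⌋=38152; principal=786589-38152=748437; balance=3004113-748437=2255676
3. interest=⌊2255676·127/10000⌋=28647; principal=786589-28647=757942; balance=2255676-757942=1497734
4. interest=⌊1497734·127/10000⌋=19021; principal=786589-19021=767568; balance=1497734-767568=730166
5. interest=⌊730166·127/10000⌋=9273; principal=min(786589-9273,730166)=730166; balance=730166-730166=0

1 47538 739051 3004113
2 38152 748437 2255676
3 28647 757942 1497734
4 19021 767568 730166
5 9273 730166 0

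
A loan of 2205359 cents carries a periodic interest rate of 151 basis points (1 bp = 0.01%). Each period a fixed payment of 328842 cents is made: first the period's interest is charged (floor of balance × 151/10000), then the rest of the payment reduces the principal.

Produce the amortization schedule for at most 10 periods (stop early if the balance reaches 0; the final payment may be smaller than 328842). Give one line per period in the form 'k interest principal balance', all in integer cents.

1. interest=⌊2205359·151/10000⌋=33300; principal=328842-33300=295542; balance=2205359-295542=1909817
2. interest=⌊1909817·151/10000⌋=28838; principal=328842-28838=300004; balance=1909817-300004=1609813
3. interest=⌊1609813·151/10000⌋=24308; principal=328842-24308=304534; balance=1609813-304534=1305279
4. interest=⌊1305279·151/10000⌋=19709; principal=328842-19709=309133; balance=1305279-309133=996146
5. interest=⌊996146·151/10000⌋=15041; principal=328842-15041=313801; balance=996146-313801=682345
6. interest=⌊682345·151/10000⌋=10303; principal=328842-10303=318539; balance=682345-318539=363806
7. interest=⌊363806·151/10000⌋=5493; principal=328842-5493=323349; balance=363806-323349=40457
8. interest=⌊40457·151/10000⌋=610; principal=min(328842-610,40457)=40457; balance=40457-40457=0

1 33300 295542 1909817
2 28838 300004 1609813
3 24308 304534 1305279
4 19709 309133 996146
5 15041 313801 682345
6 10303 318539 363806
7 5493 323349 40457
8 610 40457 0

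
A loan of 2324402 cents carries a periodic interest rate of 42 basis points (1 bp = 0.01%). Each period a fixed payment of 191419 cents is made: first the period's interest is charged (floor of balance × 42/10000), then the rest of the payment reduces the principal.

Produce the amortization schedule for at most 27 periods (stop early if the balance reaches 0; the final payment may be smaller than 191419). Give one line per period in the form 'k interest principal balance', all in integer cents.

1 9762 181657 2142745
2 8999 182420 1960325
3 8233 183186 1777139
4 7463 183956 1593183
5 6691 184728 1408455
6 5915 185504 1222951
7 5136 186283 1036668
8 4354 187065 849603
9 3568 187851 661752
10 2779 188640 473112
11 1987 189432 283680
12 1191 190228 93452
13 392 93452 0

1. interest=⌊2324402·42/10000⌋=9762; principal=191419-9762=181657; balance=2324402-181657=2142745
2. interest=⌊2142745·42/10000⌋=8999; principal=191419-8999=182420; balance=2142745-182420=1960325
3. interest=⌊1960325·42/10000⌋=8233; principal=191419-8233=183186; balance=1960325-183186=1777139
4. interest=⌊1777139·42/10000⌋=7463; principal=191419-7463=183956; balance=1777139-183956=1593183
5. interest=⌊1593183·42/10000⌋=6691; principal=191419-6691=184728; balance=1593183-184728=1408455
6. interest=⌊1408455·42/10000⌋=5915; principal=191419-5915=185504; balance=1408455-185504=1222951
7. interest=⌊1222951·42/10000⌋=5136; principal=191419-5136=186283; balance=1222951-186283=1036668
8. interest=⌊1036668·42/10000⌋=4354; principal=191419-4354=187065; balance=1036668-187065=849603
9. interest=⌊849603·42/10000⌋=3568; principal=191419-3568=187851; balance=849603-187851=661752
10. interest=⌊661752·42/10000⌋=2779; principal=191419-2779=188640; balance=661752-188640=473112
11. interest=⌊473112·42/10000⌋=1987; principal=191419-1987=189432; balance=473112-189432=283680
12. interest=⌊283680·42/10000⌋=1191; principal=191419-1191=190228; balance=283680-190228=93452
13. interest=⌊93452·42/10000⌋=392; principal=min(191419-392,93452)=93452; balance=93452-93452=0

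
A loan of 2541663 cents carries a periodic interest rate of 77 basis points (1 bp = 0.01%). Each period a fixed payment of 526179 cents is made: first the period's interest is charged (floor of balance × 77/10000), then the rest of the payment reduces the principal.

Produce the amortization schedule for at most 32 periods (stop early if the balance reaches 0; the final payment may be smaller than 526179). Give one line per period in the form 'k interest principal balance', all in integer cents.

1 19570 506609 2035054
2 15669 510510 1524544
3 11738 514441 1010103
4 7777 518402 491701
5 3786 491701 0

1. interest=⌊2541663·77/10000⌋=19570; principal=526179-19570=506609; balance=2541663-506609=2035054
2. interest=⌊2035054·77/10000⌋=15669; principal=526179-15669=510510; balance=2035054-510510=1524544
3. interest=⌊1524544·77/10000⌋=11738; principal=526179-11738=514441; balance=1524544-514441=1010103
4. interest=⌊1010103·77/10000⌋=7777; principal=526179-7777=518402; balance=1010103-518402=491701
5. interest=⌊491701·77/10000⌋=3786; principal=min(526179-3786,491701)=491701; balance=491701-491701=0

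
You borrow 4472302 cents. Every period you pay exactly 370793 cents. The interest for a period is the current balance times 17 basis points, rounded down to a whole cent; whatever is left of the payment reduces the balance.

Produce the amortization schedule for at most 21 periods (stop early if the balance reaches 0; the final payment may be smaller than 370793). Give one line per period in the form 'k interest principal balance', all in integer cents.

1. interest=⌊4472302·17/10000⌋=7602; principal=370793-7602=363191; balance=4472302-363191=4109111
2. interest=⌊4109111·17/10000⌋=6985; principal=370793-6985=363808; balance=4109111-363808=3745303
3. interest=⌊3745303·17/10000⌋=6367; principal=370793-6367=364426; balance=3745303-364426=3380877
4. interest=⌊3380877·17/10000⌋=5747; principal=370793-5747=365046; balance=3380877-365046=3015831
5. interest=⌊3015831·17/10000⌋=5126; principal=370793-5126=365667; balance=3015831-365667=2650164
6. interest=⌊2650164·17/10000⌋=4505; principal=370793-4505=366288; balance=2650164-366288=2283876
7. interest=⌊2283876·17/10000⌋=3882; principal=370793-3882=366911; balance=2283876-366911=1916965
8. interest=⌊1916965·17/10000⌋=3258; principal=370793-3258=367535; balance=1916965-367535=1549430
9. interest=⌊1549430·17/10000⌋=2634; principal=370793-2634=368159; balance=1549430-368159=1181271
10. interest=⌊1181271·17/10000⌋=2008; principal=370793-2008=368785; balance=1181271-368785=812486
11. interest=⌊812486·17/10000⌋=1381; principal=370793-1381=369412; balance=812486-369412=443074
12. interest=⌊443074·17/10000⌋=753; principal=370793-753=370040; balance=443074-370040=73034
13. interest=⌊73034·17/10000⌋=124; principal=min(370793-124,73034)=73034; balance=73034-73034=0

1 7602 363191 4109111
2 6985 363808 3745303
3 6367 364426 3380877
4 5747 365046 3015831
5 5126 365667 2650164
6 4505 366288 2283876
7 3882 366911 1916965
8 3258 367535 1549430
9 2634 368159 1181271
10 2008 368785 812486
11 1381 369412 443074
12 753 370040 73034
13 124 73034 0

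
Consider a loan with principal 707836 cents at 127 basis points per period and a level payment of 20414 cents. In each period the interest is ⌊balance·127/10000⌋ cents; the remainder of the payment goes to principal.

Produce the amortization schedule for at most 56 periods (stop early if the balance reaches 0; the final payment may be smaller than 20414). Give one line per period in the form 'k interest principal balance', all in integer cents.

1. interest=⌊707836·127/10000⌋=8989; principal=20414-8989=11425; balance=707836-11425=696411
2. interest=⌊696411·127/10000⌋=8844; principal=20414-8844=11570; balance=696411-11570=684841
3. interest=⌊684841·127/10000⌋=8697; principal=20414-8697=11717; balance=684841-11717=673124
4. interest=⌊673124·127/10000⌋=8548; principal=20414-8548=11866; balance=673124-11866=661258
5. interest=⌊661258·127/10000⌋=8397; principal=20414-8397=12017; balance=661258-12017=649241
6. interest=⌊649241·127/10000⌋=8245; principal=20414-8245=12169; balance=649241-12169=637072
7. interest=⌊637072·127/10000⌋=8090; principal=20414-8090=12324; balance=637072-12324=624748
8. interest=⌊624748·127/10000⌋=7934; principal=20414-7934=12480; balance=624748-12480=612268
9. interest=⌊612268·127/10000⌋=7775; principal=20414-7775=12639; balance=612268-12639=599629
10. interest=⌊599629·127/10000⌋=7615; principal=20414-7615=12799; balance=599629-12799=586830
11. interest=⌊586830·127/10000⌋=7452; principal=20414-7452=12962; balance=586830-12962=573868
12. interest=⌊573868·127/10000⌋=7288; principal=20414-7288=13126; balance=573868-13126=560742
13. interest=⌊560742·127/10000⌋=7121; principal=20414-7121=13293; balance=560742-13293=547449
14. interest=⌊547449·127/10000⌋=6952; principal=20414-6952=13462; balance=547449-13462=533987
15. interest=⌊533987·127/10000⌋=6781; principal=20414-6781=13633; balance=533987-13633=520354
16. interest=⌊520354·127/10000⌋=6608; principal=20414-6608=13806; balance=520354-13806=506548
17. interest=⌊506548·127/10000⌋=6433; principal=20414-6433=13981; balance=506548-13981=492567
18. interest=⌊492567·127/10000⌋=6255; principal=20414-6255=14159; balance=492567-14159=478408
19. interest=⌊478408·127/10000⌋=6075; principal=20414-6075=14339; balance=478408-14339=464069
20. interest=⌊464069·127/10000⌋=5893; principal=20414-5893=14521; balance=464069-14521=449548
21. interest=⌊449548·127/10000⌋=5709; principal=20414-5709=14705; balance=449548-14705=434843
22. interest=⌊434843·127/10000⌋=5522; principal=20414-5522=14892; balance=434843-14892=419951
23. interest=⌊419951·127/10000⌋=5333; principal=20414-5333=15081; balance=419951-15081=404870
24. interest=⌊404870·127/10000⌋=5141; principal=20414-5141=15273; balance=404870-15273=389597
25. interest=⌊389597·127/10000⌋=4947; principal=20414-4947=15467; balance=389597-15467=374130
26. interest=⌊374130·127/10000⌋=4751; principal=20414-4751=15663; balance=374130-15663=358467
27. interest=⌊358467·127/10000⌋=4552; principal=20414-4552=15862; balance=358467-15862=342605
28. interest=⌊342605·127/10000⌋=4351; principal=20414-4351=16063; balance=342605-16063=326542
29. interest=⌊326542·127/10000⌋=4147; principal=20414-4147=16267; balance=326542-16267=310275
30. interest=⌊310275·127/10000⌋=3940; principal=20414-3940=16474; balance=310275-16474=293801
31. interest=⌊293801·127/10000⌋=3731; principal=20414-3731=16683; balance=293801-16683=277118
32. interest=⌊277118·127/10000⌋=3519; principal=20414-3519=16895; balance=277118-16895=260223
33. interest=⌊260223·127/10000⌋=3304; principal=20414-3304=17110; balance=260223-17110=243113
34. interest=⌊243113·127/10000⌋=3087; principal=20414-3087=17327; balance=243113-17327=225786
35. interest=⌊225786·127/10000⌋=2867; principal=20414-2867=17547; balance=225786-17547=208239
36. interest=⌊208239·127/10000⌋=2644; principal=20414-2644=17770; balance=208239-17770=190469
37. interest=⌊190469·127/10000⌋=2418; principal=20414-2418=17996; balance=190469-17996=172473
38. interest=⌊172473·127/10000⌋=2190; principal=20414-2190=18224; balance=172473-18224=154249
39. interest=⌊154249·127/10000⌋=1958; principal=20414-1958=18456; balance=154249-18456=135793
40. interest=⌊135793·127/10000⌋=1724; principal=20414-1724=18690; balance=135793-18690=117103
41. interest=⌊117103·127/10000⌋=1487; principal=20414-1487=18927; balance=117103-18927=98176
42. interest=⌊98176·127/10000⌋=1246; principal=20414-1246=19168; balance=98176-19168=79008
43. interest=⌊79008·127/10000⌋=1003; principal=20414-1003=19411; balance=79008-19411=59597
44. interest=⌊59597·127/10000⌋=756; principal=20414-756=19658; balance=59597-19658=39939
45. interest=⌊39939·127/10000⌋=507; principal=20414-507=19907; balance=39939-19907=20032
46. interest=⌊20032·127/10000⌋=254; principal=min(20414-254,20032)=20032; balance=20032-20032=0

1 8989 11425 696411
2 8844 11570 684841
3 8697 11717 673124
4 8548 11866 661258
5 8397 12017 649241
6 8245 12169 637072
7 8090 12324 624748
8 7934 12480 612268
9 7775 12639 599629
10 7615 12799 586830
11 7452 12962 573868
12 7288 13126 560742
13 7121 13293 547449
14 6952 13462 533987
15 6781 13633 520354
16 6608 13806 506548
17 6433 13981 492567
18 6255 14159 478408
19 6075 14339 464069
20 5893 14521 449548
21 5709 14705 434843
22 5522 14892 419951
23 5333 15081 404870
24 5141 15273 389597
25 4947 15467 374130
26 4751 15663 358467
27 4552 15862 342605
28 4351 16063 326542
29 4147 16267 310275
30 3940 16474 293801
31 3731 16683 277118
32 3519 16895 260223
33 3304 17110 243113
34 3087 17327 225786
35 2867 17547 208239
36 2644 17770 190469
37 2418 17996 172473
38 2190 18224 154249
39 1958 18456 135793
40 1724 18690 117103
41 1487 18927 98176
42 1246 19168 79008
43 1003 19411 59597
44 756 19658 39939
45 507 19907 20032
46 254 20032 0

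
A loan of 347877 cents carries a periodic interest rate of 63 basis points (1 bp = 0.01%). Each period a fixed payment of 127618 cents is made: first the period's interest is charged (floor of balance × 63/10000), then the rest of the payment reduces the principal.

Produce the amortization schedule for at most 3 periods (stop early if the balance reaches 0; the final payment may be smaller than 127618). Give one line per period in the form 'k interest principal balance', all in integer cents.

1. interest=⌊347877·63/10000⌋=2191; principal=127618-2191=125427; balance=347877-125427=222450
2. interest=⌊222450·63/10000⌋=1401; principal=127618-1401=126217; balance=222450-126217=96233
3. interest=⌊96233·63/10000⌋=606; principal=min(127618-606,96233)=96233; balance=96233-96233=0

1 2191 125427 222450
2 1401 126217 96233
3 606 96233 0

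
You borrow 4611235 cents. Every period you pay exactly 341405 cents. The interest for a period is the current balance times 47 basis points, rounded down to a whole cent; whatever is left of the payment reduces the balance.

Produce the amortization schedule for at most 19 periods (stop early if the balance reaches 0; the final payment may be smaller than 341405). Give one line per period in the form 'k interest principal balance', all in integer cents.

1. interest=⌊4611235·47/10000⌋=21672; principal=341405-21672=319733; balance=4611235-319733=4291502
2. interest=⌊4291502·47/10000⌋=20170; principal=341405-20170=321235; balance=4291502-321235=3970267
3. interest=⌊3970267·47/10000⌋=18660; principal=341405-18660=322745; balance=3970267-322745=3647522
4. interest=⌊3647522·47/10000⌋=17143; principal=341405-17143=324262; balance=3647522-324262=3323260
5. interest=⌊3323260·47/10000⌋=15619; principal=341405-15619=325786; balance=3323260-325786=2997474
6. interest=⌊2997474·47/10000⌋=14088; principal=341405-14088=327317; balance=2997474-327317=2670157
7. interest=⌊2670157·47/10000⌋=12549; principal=341405-12549=328856; balance=2670157-328856=2341301
8. interest=⌊2341301·47/10000⌋=11004; principal=341405-11004=330401; balance=2341301-330401=2010900
9. interest=⌊2010900·47/10000⌋=9451; principal=341405-9451=331954; balance=2010900-331954=1678946
10. interest=⌊1678946·47/10000⌋=7891; principal=341405-7891=333514; balance=1678946-333514=1345432
11. interest=⌊1345432·47/10000⌋=6323; principal=341405-6323=335082; balance=1345432-335082=1010350
12. interest=⌊1010350·47/10000⌋=4748; principal=341405-4748=336657; balance=1010350-336657=673693
13. interest=⌊673693·47/10000⌋=3166; principal=341405-3166=338239; balance=673693-338239=335454
14. interest=⌊335454·47/10000⌋=1576; principal=min(341405-1576,335454)=335454; balance=335454-335454=0

1 21672 319733 4291502
2 20170 321235 3970267
3 18660 322745 3647522
4 17143 324262 3323260
5 15619 325786 2997474
6 14088 327317 2670157
7 12549 328856 2341301
8 11004 330401 2010900
9 9451 331954 1678946
10 7891 333514 1345432
11 6323 335082 1010350
12 4748 336657 673693
13 3166 338239 335454
14 1576 335454 0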